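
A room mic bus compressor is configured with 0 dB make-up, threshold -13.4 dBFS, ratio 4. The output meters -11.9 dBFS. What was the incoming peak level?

Post-compression overshoot = -11.9 − (-13.4) = 1.5 dB.
Before 4:1 compression the overshoot was 1.5 × 4 = 6 dB, so input = -13.4 + 6 = -7.4 dBFS.

-7.4 dBFS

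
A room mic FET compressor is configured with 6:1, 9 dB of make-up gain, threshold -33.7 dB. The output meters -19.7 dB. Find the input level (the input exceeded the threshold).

Stripping the +9 dB make-up gives -28.7 dB at the gain stage.
That's 5 dB above the -33.7 dB threshold.
Input overshoot = R × output overshoot = 30 dB → input = -33.7 + 30 = -3.7 dB.

-3.7 dB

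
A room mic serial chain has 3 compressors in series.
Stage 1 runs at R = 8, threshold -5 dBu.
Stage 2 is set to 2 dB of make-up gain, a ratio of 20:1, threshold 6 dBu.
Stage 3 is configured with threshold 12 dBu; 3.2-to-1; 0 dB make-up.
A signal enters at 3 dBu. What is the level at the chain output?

Stage 1: overshoot 8 dB → 8/8 = 1 dB → -4 dBu.
Stage 2: below threshold (-4 ≤ 6); passes unchanged; make-up brings it to -2 dBu.
Stage 3: below threshold (-2 ≤ 12); passes unchanged; output -2 dBu.

-2 dBu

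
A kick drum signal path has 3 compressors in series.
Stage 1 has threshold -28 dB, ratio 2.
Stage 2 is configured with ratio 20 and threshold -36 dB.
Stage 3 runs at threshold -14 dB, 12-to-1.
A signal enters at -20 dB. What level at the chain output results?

Stage 1: -20 dB is 8 dB over -28 dB; at 2:1 that becomes 4 dB over, giving -24 dB.
Stage 2: 12 dB above -36 dB, reduced 20:1 to 0.6 dB above → -35.4 dB.
Stage 3: -35.4 dB ≤ -14 dB, so stage 3 doesn't engage; output -35.4 dB.

-35.4 dB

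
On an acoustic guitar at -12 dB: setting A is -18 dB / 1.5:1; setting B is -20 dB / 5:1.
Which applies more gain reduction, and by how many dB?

B, by 4.4 dB

A: overshoot 6 dB → output overshoot 4 dB → GR 2 dB.
B: overshoot 8 dB → output overshoot 1.6 dB → GR 6.4 dB.
B reduces 4.4 dB more.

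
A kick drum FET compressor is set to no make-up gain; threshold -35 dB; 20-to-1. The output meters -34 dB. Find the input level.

-15 dB

Post-compression overshoot = -34 − (-35) = 1 dB.
Before 20:1 compression the overshoot was 1 × 20 = 20 dB, so input = -35 + 20 = -15 dB.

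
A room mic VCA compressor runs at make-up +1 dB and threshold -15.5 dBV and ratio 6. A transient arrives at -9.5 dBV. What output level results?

-13.5 dBV

The input is 6 dB above the -15.5 dBV threshold.
At 6:1 the overshoot is divided by 6, leaving 1 dB above threshold.
Output = -15.5 + 1 = -14.5 dBV; make-up adds 1 dB, giving -13.5 dBV.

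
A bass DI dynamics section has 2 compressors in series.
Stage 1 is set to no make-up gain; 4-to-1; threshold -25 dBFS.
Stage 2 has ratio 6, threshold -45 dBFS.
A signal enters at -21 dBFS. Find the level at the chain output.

Stage 1: -21 dBFS is 4 dB over -25 dBFS; at 4:1 that becomes 1 dB over, giving -24 dBFS.
Stage 2: 21 dB above -45 dBFS, reduced 6:1 to 3.5 dB above → -41.5 dBFS.

-41.5 dBFS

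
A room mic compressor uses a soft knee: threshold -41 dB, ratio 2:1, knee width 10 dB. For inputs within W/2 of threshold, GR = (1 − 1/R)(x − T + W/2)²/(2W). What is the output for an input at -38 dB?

x − T + W/2 = -38 − (-41) + 5 = 8.
GR = (1 − 1/2) × 8² / 20 = 0.5 × 64 / 20 = 1.6 dB.
Output = -38 − 1.6 = -39.6 dB.

-39.6 dB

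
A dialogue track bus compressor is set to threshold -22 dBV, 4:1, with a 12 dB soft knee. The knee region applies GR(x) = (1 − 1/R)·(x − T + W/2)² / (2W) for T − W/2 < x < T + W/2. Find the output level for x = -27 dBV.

-27.03125 dBV

x − T + W/2 = -27 − (-22) + 6 = 1.
GR = (1 − 1/4) × 1² / 24 = 0.75 × 1 / 24 = 0.03125 dB.
Output = -27 − 0.03125 = -27.03125 dBV.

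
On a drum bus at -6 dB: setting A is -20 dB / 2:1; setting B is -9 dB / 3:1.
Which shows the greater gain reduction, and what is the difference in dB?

A: GR = 14 − 14/2 = 7 dB.
B: GR = 3 − 3/3 = 2 dB.
A reduces 5 dB more.

A, by 5 dB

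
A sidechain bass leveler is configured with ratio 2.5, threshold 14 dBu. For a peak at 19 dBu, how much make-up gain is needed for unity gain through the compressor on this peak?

3 dB

Without make-up, output = threshold + overshoot/2.5 = 14 + 2 = 16 dBu.
Gap to target: 3 dB.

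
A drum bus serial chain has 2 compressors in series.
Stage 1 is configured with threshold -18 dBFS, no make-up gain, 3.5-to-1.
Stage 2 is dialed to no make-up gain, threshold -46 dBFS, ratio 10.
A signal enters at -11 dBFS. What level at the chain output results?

-43 dBFS

Stage 1: 7 dB above -18 dBFS, reduced 3.5:1 to 2 dB above → -16 dBFS.
Stage 2: 30 dB above -46 dBFS, reduced 10:1 to 3 dB above → -43 dBFS.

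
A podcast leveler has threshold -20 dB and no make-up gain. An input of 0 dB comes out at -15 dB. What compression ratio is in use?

Input overshoot = 0 − (-20) = 20 dB; output overshoot = -15 − (-20) = 5 dB.
Ratio = 20 / 5 = 4.

4:1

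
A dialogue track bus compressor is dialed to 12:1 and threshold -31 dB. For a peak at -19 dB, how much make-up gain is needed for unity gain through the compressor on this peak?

The peak compresses to -31 + 12/12 = -30 dB.
To reach -19 dB requires -19 − (-30) = 11 dB of make-up.

11 dB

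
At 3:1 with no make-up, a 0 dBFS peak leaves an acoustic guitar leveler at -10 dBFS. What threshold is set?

-15 dBFS

Let T be the threshold. Output overshoot = (input overshoot)/R, so -10 − T = (0 − T)/3.
3·(-10 − T) = 0 − T → 2·T = -30 − 0 = -30.
T = -30/2 = -15 dBFS.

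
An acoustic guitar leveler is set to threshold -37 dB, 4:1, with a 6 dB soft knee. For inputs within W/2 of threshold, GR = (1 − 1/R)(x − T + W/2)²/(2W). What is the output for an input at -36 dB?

x − T + W/2 = -36 − (-37) + 3 = 4.
GR = (1 − 1/4) × 4² / 12 = 0.75 × 16 / 12 = 1 dB.
Output = -36 − 1 = -37 dB.

-37 dB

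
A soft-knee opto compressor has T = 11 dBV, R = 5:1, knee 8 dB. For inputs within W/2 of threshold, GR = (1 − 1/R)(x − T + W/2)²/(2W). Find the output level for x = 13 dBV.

x − T + W/2 = 13 − 11 + 4 = 6.
GR = (1 − 1/5) × 6² / 16 = 0.8 × 36 / 16 = 1.8 dB.
Output = 13 − 1.8 = 11.2 dBV.

11.2 dBV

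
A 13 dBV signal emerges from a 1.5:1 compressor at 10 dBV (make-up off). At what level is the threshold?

4 dBV

Let T be the threshold. Output overshoot = (input overshoot)/R, so 10 − T = (13 − T)/1.5.
1.5·(10 − T) = 13 − T → 0.5·T = 15 − 13 = 2.
T = 2/0.5 = 4 dBV.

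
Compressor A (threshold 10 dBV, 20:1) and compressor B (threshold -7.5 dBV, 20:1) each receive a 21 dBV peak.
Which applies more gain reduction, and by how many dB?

B, by 16.625 dB

A: 11 dB over, compressed to 0.55 dB over, so 10.45 dB of GR.
B: 28.5 dB over, compressed to 1.425 dB over, so 27.075 dB of GR.
B applies 16.625 dB more gain reduction.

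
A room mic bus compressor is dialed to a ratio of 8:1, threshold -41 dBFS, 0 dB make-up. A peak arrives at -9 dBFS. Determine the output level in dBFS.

-9 dBFS sits 32 dB over threshold.
At 8:1 the overshoot is divided by 8, leaving 4 dB above threshold.
So the level is -41 + 4 = -37 dBFS.

-37 dBFS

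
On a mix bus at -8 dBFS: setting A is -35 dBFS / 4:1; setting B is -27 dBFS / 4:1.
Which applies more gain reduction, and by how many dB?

A: GR = 27 − 27/4 = 20.25 dB.
B: GR = 19 − 19/4 = 14.25 dB.
A applies 6 dB more gain reduction.

A, by 6 dB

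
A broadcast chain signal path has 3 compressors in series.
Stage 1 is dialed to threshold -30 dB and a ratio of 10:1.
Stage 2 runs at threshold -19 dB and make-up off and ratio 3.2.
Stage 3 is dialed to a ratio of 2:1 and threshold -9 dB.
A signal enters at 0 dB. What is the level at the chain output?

-27 dB

Stage 1: 0 dB is 30 dB over -30 dB; at 10:1 that becomes 3 dB over, giving -27 dB.
Stage 2: below threshold (-27 ≤ -19); passes unchanged; output -27 dB.
Stage 3: -27 dB ≤ -9 dB, so stage 3 doesn't engage; output -27 dB.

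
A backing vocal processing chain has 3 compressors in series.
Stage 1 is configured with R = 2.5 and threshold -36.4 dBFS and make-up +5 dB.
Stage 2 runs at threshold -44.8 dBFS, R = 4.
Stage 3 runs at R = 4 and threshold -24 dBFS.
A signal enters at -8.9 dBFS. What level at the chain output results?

-38.7 dBFS

Stage 1: 27.5 dB above -36.4 dBFS, reduced 2.5:1 to 11 dB above → -25.4 dBFS; +5 dB make-up → -20.4 dBFS.
Stage 2: overshoot 24.4 dB → 24.4/4 = 6.1 dB → -38.7 dBFS.
Stage 3: -38.7 dBFS ≤ -24 dBFS, so stage 3 doesn't engage; output -38.7 dBFS.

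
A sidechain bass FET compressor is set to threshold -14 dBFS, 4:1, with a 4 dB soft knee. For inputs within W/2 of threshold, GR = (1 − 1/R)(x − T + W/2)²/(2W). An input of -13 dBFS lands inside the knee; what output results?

-13.84375 dBFS

x − T + W/2 = -13 − (-14) + 2 = 3.
GR = (1 − 1/4) × 3² / 8 = 0.75 × 9 / 8 = 0.84375 dB.
Output = -13 − 0.84375 = -13.84375 dBFS.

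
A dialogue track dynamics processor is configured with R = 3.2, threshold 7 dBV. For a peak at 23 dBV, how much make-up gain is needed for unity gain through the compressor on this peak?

11 dB

The peak compresses to 7 + 16/3.2 = 12 dBV.
To reach 23 dBV requires 23 − 12 = 11 dB of make-up.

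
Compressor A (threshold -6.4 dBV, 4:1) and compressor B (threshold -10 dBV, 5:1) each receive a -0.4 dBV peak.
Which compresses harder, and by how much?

B, by 3.18 dB

A: GR = 6 − 6/4 = 4.5 dB.
B: GR = 9.6 − 9.6/5 = 7.68 dB.
B applies 3.18 dB more gain reduction.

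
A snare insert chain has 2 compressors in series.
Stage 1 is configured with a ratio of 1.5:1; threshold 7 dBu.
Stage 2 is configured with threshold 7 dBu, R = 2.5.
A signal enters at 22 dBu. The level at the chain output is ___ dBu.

Stage 1: overshoot 15 dB → 15/1.5 = 10 dB → 17 dBu.
Stage 2: 10 dB above 7 dBu, reduced 2.5:1 to 4 dB above → 11 dBu.

11 dBu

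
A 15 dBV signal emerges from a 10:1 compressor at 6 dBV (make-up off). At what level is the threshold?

5 dBV

Gain reduction = 15 − 6 = 9 dB; output overshoot = GR / (R − 1) = 9 / 9 = 1 dB.
Threshold = output − output overshoot = 6 − 1 = 5 dBV.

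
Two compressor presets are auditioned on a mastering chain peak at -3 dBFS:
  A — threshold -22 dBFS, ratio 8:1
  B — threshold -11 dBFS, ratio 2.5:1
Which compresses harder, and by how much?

A: 19 dB over, compressed to 2.375 dB over, so 16.625 dB of GR.
B: 8 dB over, compressed to 3.2 dB over, so 4.8 dB of GR.
Difference: 11.825 dB in favour of A.

A, by 11.825 dB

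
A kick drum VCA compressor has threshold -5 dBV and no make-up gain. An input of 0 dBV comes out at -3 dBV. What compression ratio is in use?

Input overshoot = 0 − (-5) = 5 dB; output overshoot = -3 − (-5) = 2 dB.
Ratio = 5 / 2 = 2.5.

2.5:1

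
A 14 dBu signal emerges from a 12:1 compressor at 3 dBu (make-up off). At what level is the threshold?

Input is 12 dB above T (since output overshoot × R = input overshoot: (3 − T)·12 = 14 − T gives T = 2 dBu).
Check: 2 + (14 − 2)/12 = 2 + 1 = 3 dBu. ✓

2 dBu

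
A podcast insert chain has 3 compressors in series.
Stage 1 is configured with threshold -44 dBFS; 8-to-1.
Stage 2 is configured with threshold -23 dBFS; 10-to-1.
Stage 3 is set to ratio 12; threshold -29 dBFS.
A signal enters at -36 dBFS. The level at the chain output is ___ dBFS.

Stage 1: overshoot 8 dB → 8/8 = 1 dB → -43 dBFS.
Stage 2: -43 dBFS ≤ -23 dBFS, so stage 2 doesn't engage; output -43 dBFS.
Stage 3: -43 dBFS ≤ -29 dBFS, so stage 3 doesn't engage; output -43 dBFS.

-43 dBFS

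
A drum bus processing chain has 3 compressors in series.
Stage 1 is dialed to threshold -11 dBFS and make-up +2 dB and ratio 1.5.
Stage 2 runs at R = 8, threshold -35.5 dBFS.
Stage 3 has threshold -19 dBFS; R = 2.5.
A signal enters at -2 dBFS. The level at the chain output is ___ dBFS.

-31.4375 dBFS

Stage 1: -2 dBFS is 9 dB over -11 dBFS; at 1.5:1 that becomes 6 dB over, giving -5 dBFS; +2 dB make-up → -3 dBFS.
Stage 2: -3 dBFS is 32.5 dB over -35.5 dBFS; at 8:1 that becomes 4.0625 dB over, giving -31.4375 dBFS.
Stage 3: below threshold (-31.4375 ≤ -19); passes unchanged; output -31.4375 dBFS.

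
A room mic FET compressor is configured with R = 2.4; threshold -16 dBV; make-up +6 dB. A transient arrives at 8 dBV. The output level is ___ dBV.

The input is 24 dB above the -16 dBV threshold.
2.4:1 compression reduces that to 24/2.4 = 10 dB over.
That puts the output at -6 dBV; make-up adds 6 dB, giving 0 dBV.

0 dBV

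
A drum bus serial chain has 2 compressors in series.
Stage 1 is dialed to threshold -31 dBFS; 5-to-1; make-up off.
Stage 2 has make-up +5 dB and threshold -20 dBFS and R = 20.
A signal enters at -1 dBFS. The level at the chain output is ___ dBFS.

-20 dBFS

Stage 1: -1 dBFS is 30 dB over -31 dBFS; at 5:1 that becomes 6 dB over, giving -25 dBFS.
Stage 2: -25 dBFS ≤ -20 dBFS, so stage 2 doesn't engage; make-up brings it to -20 dBFS.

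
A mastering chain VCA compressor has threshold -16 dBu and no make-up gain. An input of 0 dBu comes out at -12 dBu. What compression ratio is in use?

Input overshoot = 0 − (-16) = 16 dB; output overshoot = -12 − (-16) = 4 dB.
Ratio = 16 / 4 = 4.

4:1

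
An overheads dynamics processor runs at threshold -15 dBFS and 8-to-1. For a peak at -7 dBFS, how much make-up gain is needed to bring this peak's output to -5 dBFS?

Without make-up, output = threshold + overshoot/8 = -15 + 1 = -14 dBFS.
Gap to target: 9 dB.

9 dB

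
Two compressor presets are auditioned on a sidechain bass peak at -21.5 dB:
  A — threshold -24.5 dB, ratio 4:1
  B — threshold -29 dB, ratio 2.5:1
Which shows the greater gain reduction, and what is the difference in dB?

B, by 2.25 dB

A: overshoot 3 dB → output overshoot 0.75 dB → GR 2.25 dB.
B: overshoot 7.5 dB → output overshoot 3 dB → GR 4.5 dB.
B applies 2.25 dB more gain reduction.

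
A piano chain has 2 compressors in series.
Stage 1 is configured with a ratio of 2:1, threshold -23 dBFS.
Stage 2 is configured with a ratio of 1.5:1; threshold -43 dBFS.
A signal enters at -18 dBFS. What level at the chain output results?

Stage 1: -18 dBFS is 5 dB over -23 dBFS; at 2:1 that becomes 2.5 dB over, giving -20.5 dBFS.
Stage 2: -20.5 dBFS is 22.5 dB over -43 dBFS; at 1.5:1 that becomes 15 dB over, giving -28 dBFS.

-28 dBFS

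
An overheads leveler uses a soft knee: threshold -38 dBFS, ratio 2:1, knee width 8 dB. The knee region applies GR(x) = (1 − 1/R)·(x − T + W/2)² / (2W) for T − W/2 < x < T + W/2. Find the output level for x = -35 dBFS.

-36.53125 dBFS

x − T + W/2 = -35 − (-38) + 4 = 7.
GR = (1 − 1/2) × 7² / 16 = 0.5 × 49 / 16 = 1.53125 dB.
Output = -35 − 1.53125 = -36.53125 dBFS.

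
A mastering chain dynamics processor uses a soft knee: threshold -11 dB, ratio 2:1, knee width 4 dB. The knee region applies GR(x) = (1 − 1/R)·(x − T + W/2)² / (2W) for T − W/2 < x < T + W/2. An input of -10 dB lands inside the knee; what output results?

-10.5625 dB

x − T + W/2 = -10 − (-11) + 2 = 3.
GR = (1 − 1/2) × 3² / 8 = 0.5 × 9 / 8 = 0.5625 dB.
Output = -10 − 0.5625 = -10.5625 dB.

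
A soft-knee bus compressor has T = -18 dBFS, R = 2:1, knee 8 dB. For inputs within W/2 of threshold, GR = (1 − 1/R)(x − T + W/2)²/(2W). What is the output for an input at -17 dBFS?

-17.78125 dBFS

x − T + W/2 = -17 − (-18) + 4 = 5.
GR = (1 − 1/2) × 5² / 16 = 0.5 × 25 / 16 = 0.78125 dB.
Output = -17 − 0.78125 = -17.78125 dBFS.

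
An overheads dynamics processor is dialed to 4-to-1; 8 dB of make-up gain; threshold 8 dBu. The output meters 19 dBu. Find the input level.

20 dBu

Before make-up, the level was 19 − 8 = 11 dBu.
That's 3 dB above the 8 dBu threshold.
Input overshoot = R × output overshoot = 12 dB → input = 8 + 12 = 20 dBu.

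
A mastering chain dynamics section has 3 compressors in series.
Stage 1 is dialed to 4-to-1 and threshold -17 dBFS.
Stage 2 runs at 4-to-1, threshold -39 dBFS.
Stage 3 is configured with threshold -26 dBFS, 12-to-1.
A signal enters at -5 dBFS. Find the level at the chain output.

Stage 1: -5 dBFS is 12 dB over -17 dBFS; at 4:1 that becomes 3 dB over, giving -14 dBFS.
Stage 2: -14 dBFS is 25 dB over -39 dBFS; at 4:1 that becomes 6.25 dB over, giving -32.75 dBFS.
Stage 3: below threshold (-32.75 ≤ -26); passes unchanged; output -32.75 dBFS.

-32.75 dBFS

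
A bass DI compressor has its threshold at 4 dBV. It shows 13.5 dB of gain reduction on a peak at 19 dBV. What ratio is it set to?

10:1

Input overshoot = 19 − 4 = 15 dB.
Output overshoot = 15 − 13.5 = 1.5 dB.
Ratio = input overshoot / output overshoot = 15 / 1.5 = 10.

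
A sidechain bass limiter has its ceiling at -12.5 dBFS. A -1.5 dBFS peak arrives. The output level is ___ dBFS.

-12.5 dBFS

A brickwall limiter is an ∞:1 compressor: any input above the ceiling is clamped to -12.5 dBFS.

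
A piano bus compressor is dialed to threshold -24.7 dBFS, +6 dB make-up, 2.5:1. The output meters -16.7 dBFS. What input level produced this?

-19.7 dBFS

Before make-up, the level was -16.7 − 6 = -22.7 dBFS.
That's 2 dB above the -24.7 dBFS threshold.
Before 2.5:1 compression the overshoot was 2 × 2.5 = 5 dB, so input = -24.7 + 5 = -19.7 dBFS.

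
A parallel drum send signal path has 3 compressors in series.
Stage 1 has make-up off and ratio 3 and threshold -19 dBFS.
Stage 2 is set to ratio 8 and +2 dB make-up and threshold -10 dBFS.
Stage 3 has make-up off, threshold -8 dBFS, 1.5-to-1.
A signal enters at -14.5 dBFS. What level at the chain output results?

Stage 1: -14.5 dBFS is 4.5 dB over -19 dBFS; at 3:1 that becomes 1.5 dB over, giving -17.5 dBFS.
Stage 2: -17.5 dBFS is at or below the -10 dBFS threshold — no compression; make-up brings it to -15.5 dBFS.
Stage 3: below threshold (-15.5 ≤ -8); passes unchanged; output -15.5 dBFS.

-15.5 dBFS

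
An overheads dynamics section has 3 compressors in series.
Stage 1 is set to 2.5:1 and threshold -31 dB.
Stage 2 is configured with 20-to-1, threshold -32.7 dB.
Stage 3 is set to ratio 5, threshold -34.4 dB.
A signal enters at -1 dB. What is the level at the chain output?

-33.923 dB

Stage 1: -1 dB is 30 dB over -31 dB; at 2.5:1 that becomes 12 dB over, giving -19 dB.
Stage 2: 13.7 dB above -32.7 dB, reduced 20:1 to 0.685 dB above → -32.015 dB.
Stage 3: 2.385 dB above -34.4 dB, reduced 5:1 to 0.477 dB above → -33.923 dB.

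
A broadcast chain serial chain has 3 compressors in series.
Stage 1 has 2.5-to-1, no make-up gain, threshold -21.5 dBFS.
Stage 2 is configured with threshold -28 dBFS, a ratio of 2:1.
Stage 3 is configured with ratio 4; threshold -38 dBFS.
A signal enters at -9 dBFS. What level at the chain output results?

Stage 1: overshoot 12.5 dB → 12.5/2.5 = 5 dB → -16.5 dBFS.
Stage 2: -16.5 dBFS is 11.5 dB over -28 dBFS; at 2:1 that becomes 5.75 dB over, giving -22.25 dBFS.
Stage 3: 15.75 dB above -38 dBFS, reduced 4:1 to 3.9375 dB above → -34.0625 dBFS.

-34.0625 dBFS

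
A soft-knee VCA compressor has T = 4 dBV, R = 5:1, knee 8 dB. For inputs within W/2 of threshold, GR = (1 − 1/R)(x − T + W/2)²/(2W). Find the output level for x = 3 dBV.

x − T + W/2 = 3 − 4 + 4 = 3.
GR = (1 − 1/5) × 3² / 16 = 0.8 × 9 / 16 = 0.45 dB.
Output = 3 − 0.45 = 2.55 dBV.

2.55 dBV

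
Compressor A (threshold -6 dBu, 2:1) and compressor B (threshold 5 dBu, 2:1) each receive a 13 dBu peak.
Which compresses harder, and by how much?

A, by 5.5 dB

A: overshoot 19 dB → output overshoot 9.5 dB → GR 9.5 dB.
B: overshoot 8 dB → output overshoot 4 dB → GR 4 dB.
A reduces 5.5 dB more.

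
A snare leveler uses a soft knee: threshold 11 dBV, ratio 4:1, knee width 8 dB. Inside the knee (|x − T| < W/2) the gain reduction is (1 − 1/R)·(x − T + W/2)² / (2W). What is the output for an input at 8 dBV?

x − T + W/2 = 8 − 11 + 4 = 1.
GR = (1 − 1/4) × 1² / 16 = 0.75 × 1 / 16 = 0.046875 dB.
Output = 8 − 0.046875 = 7.953125 dBV.

7.953125 dBV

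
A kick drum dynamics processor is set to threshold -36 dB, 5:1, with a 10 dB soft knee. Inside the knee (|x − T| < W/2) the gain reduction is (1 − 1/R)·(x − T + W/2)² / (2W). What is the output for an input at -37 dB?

x − T + W/2 = -37 − (-36) + 5 = 4.
GR = (1 − 1/5) × 4² / 20 = 0.8 × 16 / 20 = 0.64 dB.
Output = -37 − 0.64 = -37.64 dB.

-37.64 dB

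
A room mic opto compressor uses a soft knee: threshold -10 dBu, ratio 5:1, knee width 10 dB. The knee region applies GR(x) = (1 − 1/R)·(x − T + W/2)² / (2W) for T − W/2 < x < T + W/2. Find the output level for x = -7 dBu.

-9.56 dBu

x − T + W/2 = -7 − (-10) + 5 = 8.
GR = (1 − 1/5) × 8² / 20 = 0.8 × 64 / 20 = 2.56 dB.
Output = -7 − 2.56 = -9.56 dBu.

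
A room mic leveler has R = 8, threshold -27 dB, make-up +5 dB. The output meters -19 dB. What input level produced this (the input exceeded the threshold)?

Remove make-up: -19 − 5 = -24 dB.
Post-compression overshoot = -24 − (-27) = 3 dB.
Undo the ratio: input overshoot = 3 × 8 = 24 dB, giving input = -3 dB.

-3 dB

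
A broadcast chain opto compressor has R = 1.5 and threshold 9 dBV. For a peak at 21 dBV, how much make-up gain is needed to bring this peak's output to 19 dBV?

2 dB

Overshoot 12 dB → 12/1.5 = 8 dB after compression, so the compressed level is 9 + 8 = 17 dBV.
Make-up = target − compressed = 19 − 17 = 2 dB.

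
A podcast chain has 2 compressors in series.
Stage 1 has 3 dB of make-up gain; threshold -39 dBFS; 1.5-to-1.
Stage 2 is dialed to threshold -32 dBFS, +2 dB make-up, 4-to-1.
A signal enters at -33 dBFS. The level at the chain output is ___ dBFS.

-30 dBFS

Stage 1: 6 dB above -39 dBFS, reduced 1.5:1 to 4 dB above → -35 dBFS; +3 dB make-up → -32 dBFS.
Stage 2: -32 dBFS is at or below the -32 dBFS threshold — no compression; make-up brings it to -30 dBFS.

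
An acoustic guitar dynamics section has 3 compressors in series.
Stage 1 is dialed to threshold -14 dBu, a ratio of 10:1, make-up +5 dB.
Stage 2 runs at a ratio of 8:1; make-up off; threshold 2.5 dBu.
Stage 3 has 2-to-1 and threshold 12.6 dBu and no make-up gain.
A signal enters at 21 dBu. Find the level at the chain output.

-5.5 dBu

Stage 1: 35 dB above -14 dBu, reduced 10:1 to 3.5 dB above → -10.5 dBu; +5 dB make-up → -5.5 dBu.
Stage 2: -5.5 dBu is at or below the 2.5 dBu threshold — no compression; output -5.5 dBu.
Stage 3: -5.5 dBu is at or below the 12.6 dBu threshold — no compression; output -5.5 dBu.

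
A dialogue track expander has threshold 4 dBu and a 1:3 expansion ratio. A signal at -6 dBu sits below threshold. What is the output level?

The input is 10 dB below the 4 dBu threshold.
A 1:3 expander multiplies undershoot by 3: 10 × 3 = 30 dB below threshold.
Output = 4 − 30 = -26 dBu.

-26 dBu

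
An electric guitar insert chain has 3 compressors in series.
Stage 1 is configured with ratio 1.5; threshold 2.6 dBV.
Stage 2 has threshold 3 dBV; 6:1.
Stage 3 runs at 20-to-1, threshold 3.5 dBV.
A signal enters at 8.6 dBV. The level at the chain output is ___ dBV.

3.505 dBV

Stage 1: overshoot 6 dB → 6/1.5 = 4 dB → 6.6 dBV.
Stage 2: overshoot 3.6 dB → 3.6/6 = 0.6 dB → 3.6 dBV.
Stage 3: overshoot 0.1 dB → 0.1/20 = 0.005 dB → 3.505 dBV.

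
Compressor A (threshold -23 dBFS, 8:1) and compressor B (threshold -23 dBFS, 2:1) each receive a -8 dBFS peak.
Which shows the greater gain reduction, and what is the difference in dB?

A, by 5.625 dB

A: 15 dB over, compressed to 1.875 dB over, so 13.125 dB of GR.
B: 15 dB over, compressed to 7.5 dB over, so 7.5 dB of GR.
A applies 5.625 dB more gain reduction.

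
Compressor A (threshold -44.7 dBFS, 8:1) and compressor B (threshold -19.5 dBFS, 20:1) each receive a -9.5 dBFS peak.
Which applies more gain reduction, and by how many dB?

A, by 21.3 dB

A: GR = 35.2 − 35.2/8 = 30.8 dB.
B: GR = 10 − 10/20 = 9.5 dB.
A applies 21.3 dB more gain reduction.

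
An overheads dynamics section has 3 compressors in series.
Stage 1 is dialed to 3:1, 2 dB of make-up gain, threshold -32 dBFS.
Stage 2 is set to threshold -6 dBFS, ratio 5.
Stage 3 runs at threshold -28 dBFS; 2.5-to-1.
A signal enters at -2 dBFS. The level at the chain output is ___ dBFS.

-24.8 dBFS

Stage 1: 30 dB above -32 dBFS, reduced 3:1 to 10 dB above → -22 dBFS; +2 dB make-up → -20 dBFS.
Stage 2: -20 dBFS ≤ -6 dBFS, so stage 2 doesn't engage; output -20 dBFS.
Stage 3: overshoot 8 dB → 8/2.5 = 3.2 dB → -24.8 dBFS.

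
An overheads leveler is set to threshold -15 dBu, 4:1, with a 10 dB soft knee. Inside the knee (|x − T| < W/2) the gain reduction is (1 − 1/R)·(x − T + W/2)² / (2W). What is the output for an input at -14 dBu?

-15.35 dBu

x − T + W/2 = -14 − (-15) + 5 = 6.
GR = (1 − 1/4) × 6² / 20 = 0.75 × 36 / 20 = 1.35 dB.
Output = -14 − 1.35 = -15.35 dBu.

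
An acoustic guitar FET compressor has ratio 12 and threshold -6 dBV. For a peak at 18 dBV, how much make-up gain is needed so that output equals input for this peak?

22 dB

Without make-up, output = threshold + overshoot/12 = -6 + 2 = -4 dBV.
Gap to target: 22 dB.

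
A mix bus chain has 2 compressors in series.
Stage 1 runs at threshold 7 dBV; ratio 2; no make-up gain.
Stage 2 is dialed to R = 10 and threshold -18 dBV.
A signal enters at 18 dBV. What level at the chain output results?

Stage 1: overshoot 11 dB → 11/2 = 5.5 dB → 12.5 dBV.
Stage 2: 12.5 dBV is 30.5 dB over -18 dBV; at 10:1 that becomes 3.05 dB over, giving -14.95 dBV.

-14.95 dBV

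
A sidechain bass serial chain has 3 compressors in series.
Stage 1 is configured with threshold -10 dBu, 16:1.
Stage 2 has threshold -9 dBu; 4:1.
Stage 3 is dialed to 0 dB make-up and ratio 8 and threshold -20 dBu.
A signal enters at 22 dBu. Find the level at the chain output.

Stage 1: 22 dBu is 32 dB over -10 dBu; at 16:1 that becomes 2 dB over, giving -8 dBu.
Stage 2: -8 dBu is 1 dB over -9 dBu; at 4:1 that becomes 0.25 dB over, giving -8.75 dBu.
Stage 3: overshoot 11.25 dB → 11.25/8 = 1.40625 dB → -18.59375 dBu.

-18.59375 dBu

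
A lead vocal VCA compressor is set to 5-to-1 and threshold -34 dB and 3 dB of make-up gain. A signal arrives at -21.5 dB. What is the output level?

-28.5 dB

The input is 12.5 dB above the -34 dB threshold.
The 12.5 dB excess becomes 2.5 dB after 5:1 reduction.
So the level is -34 + 2.5 = -31.5 dB; make-up adds 3 dB, giving -28.5 dB.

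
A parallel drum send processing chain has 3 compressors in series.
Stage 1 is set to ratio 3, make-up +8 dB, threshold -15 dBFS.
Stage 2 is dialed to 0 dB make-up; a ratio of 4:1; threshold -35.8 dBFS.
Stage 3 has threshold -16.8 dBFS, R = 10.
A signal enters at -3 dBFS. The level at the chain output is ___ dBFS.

-27.6 dBFS

Stage 1: 12 dB above -15 dBFS, reduced 3:1 to 4 dB above → -11 dBFS; +8 dB make-up → -3 dBFS.
Stage 2: overshoot 32.8 dB → 32.8/4 = 8.2 dB → -27.6 dBFS.
Stage 3: -27.6 dBFS ≤ -16.8 dBFS, so stage 3 doesn't engage; output -27.6 dBFS.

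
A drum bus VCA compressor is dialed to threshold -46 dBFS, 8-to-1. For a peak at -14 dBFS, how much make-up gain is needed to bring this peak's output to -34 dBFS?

Without make-up, output = threshold + overshoot/8 = -46 + 4 = -42 dBFS.
Gap to target: 8 dB.

8 dB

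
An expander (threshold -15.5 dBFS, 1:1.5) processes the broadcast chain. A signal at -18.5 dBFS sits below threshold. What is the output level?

-20 dBFS

Below threshold, a 1:1.5 expander applies gain = (1.5−1)×(T − x) of attenuation.
(1.5−1) × 3 = 1.5 dB, so output = -18.5 − 1.5 = -20 dBFS.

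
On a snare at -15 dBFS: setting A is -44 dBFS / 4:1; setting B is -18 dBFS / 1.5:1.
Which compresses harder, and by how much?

A, by 20.75 dB

A: 29 dB over, compressed to 7.25 dB over, so 21.75 dB of GR.
B: 3 dB over, compressed to 2 dB over, so 1 dB of GR.
A applies 20.75 dB more gain reduction.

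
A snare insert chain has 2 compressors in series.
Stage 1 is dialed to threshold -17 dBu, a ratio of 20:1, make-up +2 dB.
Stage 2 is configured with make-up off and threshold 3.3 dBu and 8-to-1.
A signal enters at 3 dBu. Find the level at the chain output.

Stage 1: 3 dBu is 20 dB over -17 dBu; at 20:1 that becomes 1 dB over, giving -16 dBu; +2 dB make-up → -14 dBu.
Stage 2: -14 dBu ≤ 3.3 dBu, so stage 2 doesn't engage; output -14 dBu.

-14 dBu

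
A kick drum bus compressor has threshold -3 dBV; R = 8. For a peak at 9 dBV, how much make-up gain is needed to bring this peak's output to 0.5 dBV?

2 dB

Without make-up, output = threshold + overshoot/8 = -3 + 1.5 = -1.5 dBV.
Gap to target: 2 dB.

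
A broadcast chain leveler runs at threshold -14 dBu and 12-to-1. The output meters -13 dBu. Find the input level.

-2 dBu

Post-compression overshoot = -13 − (-14) = 1 dB.
Undo the ratio: input overshoot = 1 × 12 = 12 dB, giving input = -2 dBu.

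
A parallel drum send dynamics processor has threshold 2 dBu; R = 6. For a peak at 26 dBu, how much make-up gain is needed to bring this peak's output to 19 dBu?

Without make-up, output = threshold + overshoot/6 = 2 + 4 = 6 dBu.
Gap to target: 13 dB.

13 dB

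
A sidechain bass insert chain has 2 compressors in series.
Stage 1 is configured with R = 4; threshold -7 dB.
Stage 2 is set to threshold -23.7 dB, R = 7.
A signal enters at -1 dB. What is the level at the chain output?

Stage 1: -1 dB is 6 dB over -7 dB; at 4:1 that becomes 1.5 dB over, giving -5.5 dB.
Stage 2: -5.5 dB is 18.2 dB over -23.7 dB; at 7:1 that becomes 2.6 dB over, giving -21.1 dB.

-21.1 dB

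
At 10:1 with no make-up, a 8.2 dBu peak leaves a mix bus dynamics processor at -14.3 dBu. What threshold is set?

-16.8 dBu

Input is 25 dB above T (since output overshoot × R = input overshoot: (-14.3 − T)·10 = 8.2 − T gives T = -16.8 dBu).
Check: -16.8 + (8.2 − (-16.8))/10 = -16.8 + 2.5 = -14.3 dBu. ✓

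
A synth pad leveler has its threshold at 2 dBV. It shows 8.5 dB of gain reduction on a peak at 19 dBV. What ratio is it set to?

Input overshoot = 19 − 2 = 17 dB.
Output overshoot = 17 − 8.5 = 8.5 dB.
Ratio = input overshoot / output overshoot = 17 / 8.5 = 2.

2:1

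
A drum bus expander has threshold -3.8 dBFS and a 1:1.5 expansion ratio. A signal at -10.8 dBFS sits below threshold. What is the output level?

Below threshold, a 1:1.5 expander applies gain = (1.5−1)×(T − x) of attenuation.
(1.5−1) × 7 = 3.5 dB, so output = -10.8 − 3.5 = -14.3 dBFS.

-14.3 dBFS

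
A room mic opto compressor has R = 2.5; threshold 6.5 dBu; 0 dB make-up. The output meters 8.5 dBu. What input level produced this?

That's 2 dB above the 6.5 dBu threshold.
Undo the ratio: input overshoot = 2 × 2.5 = 5 dB, giving input = 11.5 dBu.

11.5 dBu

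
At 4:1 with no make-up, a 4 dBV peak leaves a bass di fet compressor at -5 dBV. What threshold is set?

-8 dBV

Input is 12 dB above T (since output overshoot × R = input overshoot: (-5 − T)·4 = 4 − T gives T = -8 dBV).
Check: -8 + (4 − (-8))/4 = -8 + 3 = -5 dBV. ✓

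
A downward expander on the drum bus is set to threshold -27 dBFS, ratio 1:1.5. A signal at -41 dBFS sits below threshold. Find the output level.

-48 dBFS

The input is 14 dB below the -27 dBFS threshold.
A 1:1.5 expander multiplies undershoot by 1.5: 14 × 1.5 = 21 dB below threshold.
Output = -27 − 21 = -48 dBFS.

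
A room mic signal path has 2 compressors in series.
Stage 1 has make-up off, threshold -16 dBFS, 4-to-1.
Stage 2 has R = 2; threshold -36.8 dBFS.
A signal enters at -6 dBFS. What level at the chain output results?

Stage 1: overshoot 10 dB → 10/4 = 2.5 dB → -13.5 dBFS.
Stage 2: -13.5 dBFS is 23.3 dB over -36.8 dBFS; at 2:1 that becomes 11.65 dB over, giving -25.15 dBFS.

-25.15 dBFS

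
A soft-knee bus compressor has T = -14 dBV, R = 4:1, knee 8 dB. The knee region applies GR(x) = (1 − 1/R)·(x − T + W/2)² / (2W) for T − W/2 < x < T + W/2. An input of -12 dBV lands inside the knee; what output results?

x − T + W/2 = -12 − (-14) + 4 = 6.
GR = (1 − 1/4) × 6² / 16 = 0.75 × 36 / 16 = 1.6875 dB.
Output = -12 − 1.6875 = -13.6875 dBV.

-13.6875 dBV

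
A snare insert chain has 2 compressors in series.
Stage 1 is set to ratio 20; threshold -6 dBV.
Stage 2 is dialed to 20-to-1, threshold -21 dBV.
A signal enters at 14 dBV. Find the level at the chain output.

-20.2 dBV

Stage 1: 14 dBV is 20 dB over -6 dBV; at 20:1 that becomes 1 dB over, giving -5 dBV.
Stage 2: overshoot 16 dB → 16/20 = 0.8 dB → -20.2 dBV.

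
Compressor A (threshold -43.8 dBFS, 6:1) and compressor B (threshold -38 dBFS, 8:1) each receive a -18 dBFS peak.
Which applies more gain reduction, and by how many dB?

A, by 4 dB

A: overshoot 25.8 dB → output overshoot 4.3 dB → GR 21.5 dB.
B: overshoot 20 dB → output overshoot 2.5 dB → GR 17.5 dB.
Difference: 4 dB in favour of A.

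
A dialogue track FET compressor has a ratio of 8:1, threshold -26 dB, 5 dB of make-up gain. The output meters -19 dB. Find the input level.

-10 dB

Stripping the +5 dB make-up gives -24 dB at the gain stage.
Post-compression overshoot = -24 − (-26) = 2 dB.
Undo the ratio: input overshoot = 2 × 8 = 16 dB, giving input = -10 dB.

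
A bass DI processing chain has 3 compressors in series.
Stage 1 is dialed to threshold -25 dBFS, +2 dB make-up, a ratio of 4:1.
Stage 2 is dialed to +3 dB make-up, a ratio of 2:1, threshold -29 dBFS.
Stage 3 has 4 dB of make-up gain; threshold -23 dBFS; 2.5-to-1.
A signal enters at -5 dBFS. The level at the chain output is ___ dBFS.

-18 dBFS

Stage 1: 20 dB above -25 dBFS, reduced 4:1 to 5 dB above → -20 dBFS; +2 dB make-up → -18 dBFS.
Stage 2: overshoot 11 dB → 11/2 = 5.5 dB → -23.5 dBFS; +3 dB make-up → -20.5 dBFS.
Stage 3: 2.5 dB above -23 dBFS, reduced 2.5:1 to 1 dB above → -22 dBFS; +4 dB make-up → -18 dBFS.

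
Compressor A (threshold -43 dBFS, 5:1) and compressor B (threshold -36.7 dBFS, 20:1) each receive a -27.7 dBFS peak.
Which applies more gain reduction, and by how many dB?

A, by 3.69 dB

A: 15.3 dB over, compressed to 3.06 dB over, so 12.24 dB of GR.
B: 9 dB over, compressed to 0.45 dB over, so 8.55 dB of GR.
Difference: 3.69 dB in favour of A.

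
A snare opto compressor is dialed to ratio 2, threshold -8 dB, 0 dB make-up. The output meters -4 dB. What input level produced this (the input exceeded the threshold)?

0 dB

The compressed level sits -4 − (-8) = 4 dB over threshold.
Undo the ratio: input overshoot = 4 × 2 = 8 dB, giving input = 0 dB.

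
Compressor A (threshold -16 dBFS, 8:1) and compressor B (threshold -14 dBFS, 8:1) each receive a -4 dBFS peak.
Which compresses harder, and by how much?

A, by 1.75 dB

A: GR = 12 − 12/8 = 10.5 dB.
B: GR = 10 − 10/8 = 8.75 dB.
A applies 1.75 dB more gain reduction.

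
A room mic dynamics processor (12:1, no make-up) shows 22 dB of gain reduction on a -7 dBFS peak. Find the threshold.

-31 dBFS

Gain reduction = -7 − (-29) = 22 dB; output overshoot = GR / (R − 1) = 22 / 11 = 2 dB.
Threshold = output − output overshoot = -29 − 2 = -31 dBFS.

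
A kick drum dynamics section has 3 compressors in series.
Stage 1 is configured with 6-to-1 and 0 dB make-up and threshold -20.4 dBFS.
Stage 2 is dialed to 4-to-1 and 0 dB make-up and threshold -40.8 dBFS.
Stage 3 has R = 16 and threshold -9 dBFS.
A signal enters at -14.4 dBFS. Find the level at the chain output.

Stage 1: overshoot 6 dB → 6/6 = 1 dB → -19.4 dBFS.
Stage 2: overshoot 21.4 dB → 21.4/4 = 5.35 dB → -35.45 dBFS.
Stage 3: below threshold (-35.45 ≤ -9); passes unchanged; output -35.45 dBFS.

-35.45 dBFS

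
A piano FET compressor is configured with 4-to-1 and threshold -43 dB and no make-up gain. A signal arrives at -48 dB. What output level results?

-48 dB

-48 dB is 5 dB below the -43 dB threshold, so no gain reduction is applied.
Output = input = -48 dB.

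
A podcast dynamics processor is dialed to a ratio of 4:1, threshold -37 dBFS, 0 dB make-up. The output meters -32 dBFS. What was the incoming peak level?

-17 dBFS

That's 5 dB above the -37 dBFS threshold.
Input overshoot = R × output overshoot = 20 dB → input = -37 + 20 = -17 dBFS.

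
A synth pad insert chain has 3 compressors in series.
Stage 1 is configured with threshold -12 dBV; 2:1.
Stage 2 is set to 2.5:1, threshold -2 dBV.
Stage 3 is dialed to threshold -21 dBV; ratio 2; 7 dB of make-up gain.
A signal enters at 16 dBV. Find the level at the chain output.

-3.7 dBV

Stage 1: 28 dB above -12 dBV, reduced 2:1 to 14 dB above → 2 dBV.
Stage 2: 2 dBV is 4 dB over -2 dBV; at 2.5:1 that becomes 1.6 dB over, giving -0.4 dBV.
Stage 3: -0.4 dBV is 20.6 dB over -21 dBV; at 2:1 that becomes 10.3 dB over, giving -10.7 dBV; +7 dB make-up → -3.7 dBV.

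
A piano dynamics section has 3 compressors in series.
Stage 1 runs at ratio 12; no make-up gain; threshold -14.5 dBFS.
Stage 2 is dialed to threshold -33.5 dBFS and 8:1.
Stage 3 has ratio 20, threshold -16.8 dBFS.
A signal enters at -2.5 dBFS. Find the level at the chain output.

Stage 1: 12 dB above -14.5 dBFS, reduced 12:1 to 1 dB above → -13.5 dBFS.
Stage 2: overshoot 20 dB → 20/8 = 2.5 dB → -31 dBFS.
Stage 3: below threshold (-31 ≤ -16.8); passes unchanged; output -31 dBFS.

-31 dBFS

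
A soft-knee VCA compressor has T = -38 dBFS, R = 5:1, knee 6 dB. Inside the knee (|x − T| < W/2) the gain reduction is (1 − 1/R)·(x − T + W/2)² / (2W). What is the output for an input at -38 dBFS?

x − T + W/2 = -38 − (-38) + 3 = 3.
GR = (1 − 1/5) × 3² / 12 = 0.8 × 9 / 12 = 0.6 dB.
Output = -38 − 0.6 = -38.6 dBFS.

-38.6 dBFS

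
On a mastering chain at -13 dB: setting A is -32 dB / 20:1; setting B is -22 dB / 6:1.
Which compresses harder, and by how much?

A, by 10.55 dB

A: 19 dB over, compressed to 0.95 dB over, so 18.05 dB of GR.
B: 9 dB over, compressed to 1.5 dB over, so 7.5 dB of GR.
A reduces 10.55 dB more.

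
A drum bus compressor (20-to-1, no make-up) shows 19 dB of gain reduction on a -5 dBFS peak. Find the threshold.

-25 dBFS

Input is 20 dB above T (since output overshoot × R = input overshoot: (-24 − T)·20 = -5 − T gives T = -25 dBFS).
Check: -25 + (-5 − (-25))/20 = -25 + 1 = -24 dBFS. ✓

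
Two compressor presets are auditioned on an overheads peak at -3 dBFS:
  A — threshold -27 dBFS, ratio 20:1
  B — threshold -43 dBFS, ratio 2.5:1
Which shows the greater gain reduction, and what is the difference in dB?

B, by 1.2 dB

A: overshoot 24 dB → output overshoot 1.2 dB → GR 22.8 dB.
B: overshoot 40 dB → output overshoot 16 dB → GR 24 dB.
Difference: 1.2 dB in favour of B.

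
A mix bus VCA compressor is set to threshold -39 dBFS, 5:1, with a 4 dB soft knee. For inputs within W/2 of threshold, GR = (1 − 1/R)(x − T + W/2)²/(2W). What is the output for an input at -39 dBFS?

-39.4 dBFS

x − T + W/2 = -39 − (-39) + 2 = 2.
GR = (1 − 1/5) × 2² / 8 = 0.8 × 4 / 8 = 0.4 dB.
Output = -39 − 0.4 = -39.4 dBFS.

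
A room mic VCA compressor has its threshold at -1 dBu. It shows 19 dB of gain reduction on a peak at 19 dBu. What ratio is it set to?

20:1

Input overshoot = 19 − (-1) = 20 dB.
Output overshoot = 20 − 19 = 1 dB.
Ratio = input overshoot / output overshoot = 20 / 1 = 20.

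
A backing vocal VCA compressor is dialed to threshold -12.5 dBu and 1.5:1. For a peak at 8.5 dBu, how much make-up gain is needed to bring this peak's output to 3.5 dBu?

Without make-up, output = threshold + overshoot/1.5 = -12.5 + 14 = 1.5 dBu.
Gap to target: 2 dB.

2 dB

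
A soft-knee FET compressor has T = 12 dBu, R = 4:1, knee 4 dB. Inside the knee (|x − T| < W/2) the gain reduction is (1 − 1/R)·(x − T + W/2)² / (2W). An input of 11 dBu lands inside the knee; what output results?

10.90625 dBu

x − T + W/2 = 11 − 12 + 2 = 1.
GR = (1 − 1/4) × 1² / 8 = 0.75 × 1 / 8 = 0.09375 dB.
Output = 11 − 0.09375 = 10.90625 dBu.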